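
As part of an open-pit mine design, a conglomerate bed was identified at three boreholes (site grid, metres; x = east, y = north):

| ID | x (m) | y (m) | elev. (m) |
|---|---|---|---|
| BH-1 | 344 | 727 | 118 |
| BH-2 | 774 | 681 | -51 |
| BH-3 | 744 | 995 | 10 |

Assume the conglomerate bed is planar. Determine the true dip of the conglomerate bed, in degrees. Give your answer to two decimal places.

Two edge vectors: BH-1→BH-2 = (430, -46, -169), BH-1→BH-3 = (400, 268, -108).
Normal n = (BH-1→BH-2) × (BH-1→BH-3) = (50260, -21160, 133640).
So ∂z/∂x = −n_x/n_z = −0.37609 and ∂z/∂y = −n_y/n_z = 0.15834.
Gradient magnitude |∇z| = √(a² + b²) = √(0.14144 + 0.02507) = 0.40806.
True dip = arctan(0.40806) = 22.20°, dipping toward ESE (azimuth ≈ 113°).

22.20°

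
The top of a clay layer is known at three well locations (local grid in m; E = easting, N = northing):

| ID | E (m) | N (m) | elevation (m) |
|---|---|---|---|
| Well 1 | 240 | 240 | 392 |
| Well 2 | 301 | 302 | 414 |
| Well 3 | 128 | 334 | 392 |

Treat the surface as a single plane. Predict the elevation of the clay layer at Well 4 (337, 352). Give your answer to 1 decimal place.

Let the plane be z = a·E + b·N + c.
Well 2−Well 1: 61a + 62b = 22;  Well 3−Well 1: −112a + 94b = 0.
Solving gives a = 0.16312, b = 0.19435.
Then c = 392 − a·240 − b·240 = 306.21.
At (337, 352): z = 55.0 + 68.4 + 306.21 = 429.6 m.

429.6 m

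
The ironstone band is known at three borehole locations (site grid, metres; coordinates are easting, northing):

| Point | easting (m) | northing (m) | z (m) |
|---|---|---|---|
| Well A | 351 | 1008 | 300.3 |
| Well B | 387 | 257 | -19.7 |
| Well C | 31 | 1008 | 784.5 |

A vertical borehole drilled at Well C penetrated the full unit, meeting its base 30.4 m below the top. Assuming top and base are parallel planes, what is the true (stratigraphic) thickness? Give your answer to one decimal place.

Let the plane be z = a·easting + b·northing + c.
Well B−Well A: 36a − 751b = −320;  Well C−Well A: −320a + 0b = 484.2.
Solving gives a = −1.51313, b = 0.35357.
|∇z| = √(a²+b²) = 1.55388, so dip δ = arctan(1.55388) = 57.24°.
True thickness = vertical thickness × cos δ = 30.4 × cos 57.24° = 16.5 m.

16.5 m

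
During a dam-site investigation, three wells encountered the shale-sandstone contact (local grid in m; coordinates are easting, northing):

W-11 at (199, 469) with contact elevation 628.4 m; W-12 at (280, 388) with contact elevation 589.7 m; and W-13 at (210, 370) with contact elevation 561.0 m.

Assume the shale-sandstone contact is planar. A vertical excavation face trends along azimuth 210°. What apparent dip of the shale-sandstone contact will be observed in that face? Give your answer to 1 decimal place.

Two edge vectors: W-11→W-12 = (81, -81, -38.7), W-11→W-13 = (11, -99, -67.4).
Normal n = (W-11→W-12) × (W-11→W-13) = (1628.1, 5033.7, -7128).
So ∂z/∂easting = −n_x/n_z = 0.22841 and ∂z/∂northing = −n_y/n_z = 0.70619.
Unit vector along 210° is (sin 210°, cos 210°) = (-0.5000, -0.8660).
Slope in that direction = a·(-0.5000) + b·(-0.8660) = −0.72578.
Apparent dip = arctan|0.72578| = 36.0° (true dip is 36.6°, so apparent ≤ true as expected).

36.0°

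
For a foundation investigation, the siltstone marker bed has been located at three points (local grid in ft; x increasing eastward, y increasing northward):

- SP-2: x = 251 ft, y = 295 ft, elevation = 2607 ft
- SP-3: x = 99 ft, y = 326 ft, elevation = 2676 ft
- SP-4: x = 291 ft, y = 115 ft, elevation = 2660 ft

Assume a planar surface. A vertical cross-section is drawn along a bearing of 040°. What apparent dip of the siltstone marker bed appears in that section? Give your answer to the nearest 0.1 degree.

33.6°

Let the plane be z = a·x + b·y + c.
SP-3−SP-2: −152a + 31b = 69;  SP-4−SP-2: 40a − 180b = 53.
Solving gives a = −0.53840, b = −0.41409.
Unit vector along 040° is (sin 40°, cos 40°) = (0.6428, 0.7660).
Slope in that direction = a·(0.6428) + b·(0.7660) = −0.66329.
Apparent dip = arctan|0.66329| = 33.6° (true dip is 34.2°, so apparent ≤ true as expected).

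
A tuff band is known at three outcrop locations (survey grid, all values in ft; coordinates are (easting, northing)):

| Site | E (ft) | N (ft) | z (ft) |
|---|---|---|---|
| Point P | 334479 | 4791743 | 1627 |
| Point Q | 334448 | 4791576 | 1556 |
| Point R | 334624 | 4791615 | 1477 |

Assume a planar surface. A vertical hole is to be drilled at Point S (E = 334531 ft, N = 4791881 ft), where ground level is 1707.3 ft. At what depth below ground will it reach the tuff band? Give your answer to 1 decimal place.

36.6 ft

Let the plane be z = a·E + b·N + c.
Point Q−Point P: −31a − 167b = −71;  Point R−Point P: 145a − 128b = −150.
Solving gives a = −0.566369797, b = 0.530284214.
Then c = 1627 − a·334479 − b·4791743 = −2349919.87.
At (334531, 4791881): z_contact = −189468.25 + 2541058.85 − 2349919.87 = 1670.73 ft.
Depth below ground = 1707.3 − 1670.73 = 36.6 ft.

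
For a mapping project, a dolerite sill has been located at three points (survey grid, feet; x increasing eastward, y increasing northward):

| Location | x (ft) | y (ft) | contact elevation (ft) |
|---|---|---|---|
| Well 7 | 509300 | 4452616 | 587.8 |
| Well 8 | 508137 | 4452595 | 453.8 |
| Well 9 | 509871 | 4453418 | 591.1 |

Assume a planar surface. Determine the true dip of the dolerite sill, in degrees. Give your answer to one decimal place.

8.0°

Two edge vectors: Well 7→Well 8 = (-1163, -21, -134), Well 7→Well 9 = (571, 802, 3.3).
Normal n = (Well 7→Well 8) × (Well 7→Well 9) = (107398.7, -72676.1, -920735).
So ∂z/∂x = −n_x/n_z = 0.11664 and ∂z/∂y = −n_y/n_z = −0.07893.
Gradient magnitude |∇z| = √(a² + b²) = √(0.01361 + 0.00623) = 0.14084.
True dip = arctan(0.14084) = 8.0°, dipping toward NW (azimuth ≈ 304°).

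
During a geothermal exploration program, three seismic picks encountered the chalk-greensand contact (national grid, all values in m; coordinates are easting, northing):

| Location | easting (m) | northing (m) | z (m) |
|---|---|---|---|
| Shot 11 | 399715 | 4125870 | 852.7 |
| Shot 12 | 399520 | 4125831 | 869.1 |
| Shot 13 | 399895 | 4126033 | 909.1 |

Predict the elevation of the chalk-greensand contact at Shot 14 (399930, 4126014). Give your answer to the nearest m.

Two edge vectors: Shot 11→Shot 12 = (-195, -39, 16.4), Shot 11→Shot 13 = (180, 163, 56.4).
Normal n = (Shot 11→Shot 12) × (Shot 11→Shot 13) = (-4872.8, 13950, -24765).
So ∂z/∂easting = −n_x/n_z = −0.19676156 and ∂z/∂northing = −n_y/n_z = 0.56329497.
Intercept c from Shot 11: 852.7 + 78648.55 − 2324081.83 = −2244580.58.
At (399930, 4126014): z = −78690.9 + 2324162.9 − 2244580.58 = 891.5 m.

892 m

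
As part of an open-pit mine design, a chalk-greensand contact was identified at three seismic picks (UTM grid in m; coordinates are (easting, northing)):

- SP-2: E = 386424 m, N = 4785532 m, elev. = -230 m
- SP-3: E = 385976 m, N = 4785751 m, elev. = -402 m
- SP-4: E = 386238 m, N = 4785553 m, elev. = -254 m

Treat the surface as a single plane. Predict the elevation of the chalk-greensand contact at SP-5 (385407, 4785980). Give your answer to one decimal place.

-587.1 m

Two edge vectors: SP-2→SP-3 = (-448, 219, -172), SP-2→SP-4 = (-186, 21, -24).
Normal n = (SP-2→SP-3) × (SP-2→SP-4) = (-1644, 21240, 31326).
So ∂z/∂E = −n_x/n_z = 0.052480368 and ∂z/∂N = −n_y/n_z = −0.678031029.
Intercept c from SP-2: -230 − 20279.67 + 3244739.18 = 3224229.51.
At (385407, 4785980): z = 20226.3 − 3245042.9 + 3224229.51 = -587.1 m.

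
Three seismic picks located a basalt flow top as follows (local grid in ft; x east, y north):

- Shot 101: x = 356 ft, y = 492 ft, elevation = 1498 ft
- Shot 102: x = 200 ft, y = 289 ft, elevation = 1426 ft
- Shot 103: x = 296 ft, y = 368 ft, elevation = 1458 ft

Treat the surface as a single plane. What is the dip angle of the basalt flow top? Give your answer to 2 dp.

16.21°

Let the plane be z = a·x + b·y + c.
Shot 102−Shot 101: −156a − 203b = −72;  Shot 103−Shot 101: −60a − 124b = −40.
Solving gives a = 0.11279, b = 0.26801.
Gradient magnitude |∇z| = √(a² + b²) = √(0.01272 + 0.07183) = 0.29077.
True dip = arctan(0.29077) = 16.21°, dipping toward SSW (azimuth ≈ 203°).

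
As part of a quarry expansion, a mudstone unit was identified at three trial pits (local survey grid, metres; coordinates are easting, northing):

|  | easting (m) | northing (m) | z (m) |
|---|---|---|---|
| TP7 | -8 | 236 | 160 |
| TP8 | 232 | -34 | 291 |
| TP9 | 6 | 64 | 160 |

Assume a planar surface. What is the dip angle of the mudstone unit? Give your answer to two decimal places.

Two edge vectors: TP7→TP8 = (240, -270, 131), TP7→TP9 = (14, -172, 0).
Normal n = (TP7→TP8) × (TP7→TP9) = (22532, 1834, -37500).
So ∂z/∂easting = −n_x/n_z = 0.60085 and ∂z/∂northing = −n_y/n_z = 0.04891.
Gradient magnitude |∇z| = √(a² + b²) = √(0.36102 + 0.00239) = 0.60284.
True dip = arctan(0.60284) = 31.08°, dipping toward W (azimuth ≈ 265°).

31.08°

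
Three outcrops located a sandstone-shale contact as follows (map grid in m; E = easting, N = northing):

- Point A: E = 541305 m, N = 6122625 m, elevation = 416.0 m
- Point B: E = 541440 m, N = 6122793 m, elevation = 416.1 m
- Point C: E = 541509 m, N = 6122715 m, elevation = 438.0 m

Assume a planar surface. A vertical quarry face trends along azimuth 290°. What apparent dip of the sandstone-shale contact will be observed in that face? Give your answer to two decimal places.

Two edge vectors: Point A→Point B = (135, 168, 0.1), Point A→Point C = (204, 90, 22).
Normal n = (Point A→Point B) × (Point A→Point C) = (3687, -2949.6, -22122).
So ∂z/∂E = −n_x/n_z = 0.16667 and ∂z/∂N = −n_y/n_z = −0.13333.
Unit vector along 290° is (sin 290°, cos 290°) = (-0.9397, 0.3420).
Slope in that direction = a·(-0.9397) + b·(0.3420) = −0.20222.
Apparent dip = arctan|0.20222| = 11.43° (true dip is 12.0°, so apparent ≤ true as expected).

11.43°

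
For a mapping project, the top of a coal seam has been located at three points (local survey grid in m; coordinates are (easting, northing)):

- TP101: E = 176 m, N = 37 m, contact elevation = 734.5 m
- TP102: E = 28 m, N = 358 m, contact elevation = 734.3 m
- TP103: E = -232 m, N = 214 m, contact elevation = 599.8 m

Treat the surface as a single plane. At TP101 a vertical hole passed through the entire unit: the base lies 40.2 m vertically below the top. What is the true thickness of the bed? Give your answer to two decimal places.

36.61 m

Let the plane be z = a·E + b·N + c.
TP102−TP101: −148a + 321b = −0.2;  TP103−TP101: −408a + 177b = −134.7.
Solving gives a = 0.41236, b = 0.18950.
|∇z| = √(a²+b²) = 0.45381, so dip δ = arctan(0.45381) = 24.41°.
True thickness = vertical thickness × cos δ = 40.2 × cos 24.41° = 36.61 m.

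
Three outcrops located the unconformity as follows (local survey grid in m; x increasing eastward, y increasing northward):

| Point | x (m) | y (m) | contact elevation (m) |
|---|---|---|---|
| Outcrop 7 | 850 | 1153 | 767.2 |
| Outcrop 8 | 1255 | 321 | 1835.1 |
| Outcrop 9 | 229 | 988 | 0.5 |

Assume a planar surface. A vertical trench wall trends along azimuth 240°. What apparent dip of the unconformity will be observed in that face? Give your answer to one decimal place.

Let the plane be z = a·x + b·y + c.
Outcrop 8−Outcrop 7: 405a − 832b = 1067.9;  Outcrop 9−Outcrop 7: −621a − 165b = −766.7.
Solving gives a = 1.39520, b = −0.60438.
Unit vector along 240° is (sin 240°, cos 240°) = (-0.8660, -0.5000).
Slope in that direction = a·(-0.8660) + b·(-0.5000) = −0.90609.
Apparent dip = arctan|0.90609| = 42.2° (true dip is 56.7°, so apparent ≤ true as expected).

42.2°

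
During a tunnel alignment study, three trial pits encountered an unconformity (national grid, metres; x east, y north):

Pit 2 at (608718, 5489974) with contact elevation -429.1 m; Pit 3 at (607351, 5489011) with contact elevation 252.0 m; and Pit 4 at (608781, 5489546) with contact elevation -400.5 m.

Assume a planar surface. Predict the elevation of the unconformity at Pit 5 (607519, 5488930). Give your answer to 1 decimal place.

Let the plane be z = a·x + b·y + c.
Pit 3−Pit 2: −1367a − 963b = 681.1;  Pit 4−Pit 2: 63a − 428b = 28.6.
Solving gives a = −0.408782104, b = −0.126993628.
Then c = -429.1 − a·608718 − b·5489974 = 945595.64.
At (607519, 5488930): z = −248342.9 − 697059.1 + 945595.64 = 193.6 m.

193.6 m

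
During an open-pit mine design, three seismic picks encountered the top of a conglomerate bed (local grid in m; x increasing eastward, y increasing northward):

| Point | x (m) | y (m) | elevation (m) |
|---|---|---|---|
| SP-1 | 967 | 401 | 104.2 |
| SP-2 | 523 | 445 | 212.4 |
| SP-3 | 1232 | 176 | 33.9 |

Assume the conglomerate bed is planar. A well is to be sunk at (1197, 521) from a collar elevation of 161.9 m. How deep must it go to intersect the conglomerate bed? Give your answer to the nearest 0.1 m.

109.6 m

Two edge vectors: SP-1→SP-2 = (-444, 44, 108.2), SP-1→SP-3 = (265, -225, -70.3).
Normal n = (SP-1→SP-2) × (SP-1→SP-3) = (21251.8, -2540.2, 88240).
So ∂z/∂x = −n_x/n_z = −0.240841 and ∂z/∂y = −n_y/n_z = 0.028787.
Intercept c from SP-1: 104.2 + 232.89 − 11.54 = 325.55.
At (1197, 521): z_contact = −288.29 + 15.00 + 325.55 = 52.26 m.
Depth below ground = 161.9 − 52.26 = 109.6 m.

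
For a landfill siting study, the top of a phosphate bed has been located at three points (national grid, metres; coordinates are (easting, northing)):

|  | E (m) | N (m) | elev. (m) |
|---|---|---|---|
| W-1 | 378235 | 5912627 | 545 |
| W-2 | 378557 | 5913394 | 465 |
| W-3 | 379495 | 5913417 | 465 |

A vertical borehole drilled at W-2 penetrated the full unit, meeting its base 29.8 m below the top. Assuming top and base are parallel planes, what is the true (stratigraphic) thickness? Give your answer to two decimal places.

Let the plane be z = a·E + b·N + c.
W-2−W-1: 322a + 767b = −80;  W-3−W-1: 1260a + 790b = −80.
Solving gives a = 0.00258, b = −0.10539.
|∇z| = √(a²+b²) = 0.10542, so dip δ = arctan(0.10542) = 6.02°.
True thickness = vertical thickness × cos δ = 29.8 × cos 6.02° = 29.64 m.

29.64 m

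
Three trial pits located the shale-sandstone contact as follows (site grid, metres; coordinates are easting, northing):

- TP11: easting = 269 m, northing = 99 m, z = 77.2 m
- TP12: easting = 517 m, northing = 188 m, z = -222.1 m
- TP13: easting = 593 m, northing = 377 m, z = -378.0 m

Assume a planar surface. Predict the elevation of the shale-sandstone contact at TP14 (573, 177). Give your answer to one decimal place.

Let the plane be z = a·easting + b·northing + c.
TP12−TP11: 248a + 89b = −299.3;  TP13−TP11: 324a + 278b = −455.2.
Solving gives a = −1.06444, b = −0.39684.
Then c = 77.2 − a·269 − b·99 = 402.82.
At (573, 177): z = −609.9 − 70.2 + 402.82 = -277.3 m.

-277.3 m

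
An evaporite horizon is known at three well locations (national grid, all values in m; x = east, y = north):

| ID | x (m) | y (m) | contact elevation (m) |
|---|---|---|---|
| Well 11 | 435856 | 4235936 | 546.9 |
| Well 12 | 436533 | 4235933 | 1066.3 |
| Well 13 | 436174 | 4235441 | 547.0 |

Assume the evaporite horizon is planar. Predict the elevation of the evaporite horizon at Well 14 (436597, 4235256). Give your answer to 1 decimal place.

Let the plane be z = a·x + b·y + c.
Well 12−Well 11: 677a − 3b = 519.4;  Well 13−Well 11: 318a − 495b = 0.1.
Solving gives a = 0.769397686, b = 0.494077705.
Then c = 546.9 − a·435856 − b·4235936 = −2427681.24.
At (436597, 4235256): z = 335916.7 + 2092545.6 − 2427681.24 = 781.1 m.

781.1 m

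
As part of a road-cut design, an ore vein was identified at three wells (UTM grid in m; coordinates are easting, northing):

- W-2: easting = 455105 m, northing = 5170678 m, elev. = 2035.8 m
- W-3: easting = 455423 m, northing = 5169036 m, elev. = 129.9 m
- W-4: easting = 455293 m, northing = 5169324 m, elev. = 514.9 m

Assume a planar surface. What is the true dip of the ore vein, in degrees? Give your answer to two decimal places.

50.99°

Let the plane be z = a·easting + b·northing + c.
W-3−W-2: 318a − 1642b = −1905.9;  W-4−W-2: 188a − 1354b = −1520.9.
Solving gives a = −0.68324, b = 1.02840.
Gradient magnitude |∇z| = √(a² + b²) = √(0.46682 + 1.05760) = 1.23467.
True dip = arctan(1.23467) = 50.99°, dipping toward SSE (azimuth ≈ 146°).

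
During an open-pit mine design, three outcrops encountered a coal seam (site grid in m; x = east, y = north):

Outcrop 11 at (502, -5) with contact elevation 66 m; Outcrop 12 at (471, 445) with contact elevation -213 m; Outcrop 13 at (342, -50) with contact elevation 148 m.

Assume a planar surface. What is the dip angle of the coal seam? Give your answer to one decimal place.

Let the plane be z = a·x + b·y + c.
Outcrop 12−Outcrop 11: −31a + 450b = −279;  Outcrop 13−Outcrop 11: −160a − 45b = 82.
Solving gives a = −0.33170, b = −0.64285.
Gradient magnitude |∇z| = √(a² + b²) = √(0.11002 + 0.41326) = 0.72338.
True dip = arctan(0.72338) = 35.9°, dipping toward NNE (azimuth ≈ 027°).

35.9°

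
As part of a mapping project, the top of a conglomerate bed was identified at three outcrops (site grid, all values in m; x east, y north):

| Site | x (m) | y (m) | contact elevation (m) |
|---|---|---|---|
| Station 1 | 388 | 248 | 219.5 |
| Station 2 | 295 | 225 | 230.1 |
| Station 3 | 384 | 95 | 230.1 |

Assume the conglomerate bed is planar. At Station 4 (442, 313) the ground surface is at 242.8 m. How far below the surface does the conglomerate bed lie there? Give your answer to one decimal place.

Two edge vectors: Station 1→Station 2 = (-93, -23, 10.6), Station 1→Station 3 = (-4, -153, 10.6).
Normal n = (Station 1→Station 2) × (Station 1→Station 3) = (1378, 943.4, 14137).
So ∂z/∂x = −n_x/n_z = −0.09747 and ∂z/∂y = −n_y/n_z = −0.06673.
Intercept c from Station 1: 219.5 + 37.82 + 16.55 = 273.87.
At (442, 313): z_contact = −43.08 − 20.89 + 273.87 = 209.90 m.
Depth below ground = 242.8 − 209.90 = 32.9 m.

32.9 m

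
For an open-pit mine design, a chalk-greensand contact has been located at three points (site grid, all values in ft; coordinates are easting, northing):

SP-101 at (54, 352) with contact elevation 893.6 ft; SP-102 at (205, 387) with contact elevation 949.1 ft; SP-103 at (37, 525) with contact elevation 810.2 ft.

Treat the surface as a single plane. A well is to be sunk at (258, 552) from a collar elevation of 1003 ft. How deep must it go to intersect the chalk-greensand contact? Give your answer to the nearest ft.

101 ft

Two edge vectors: SP-101→SP-102 = (151, 35, 55.5), SP-101→SP-103 = (-17, 173, -83.4).
Normal n = (SP-101→SP-102) × (SP-101→SP-103) = (-12520.5, 11649.9, 26718).
So ∂z/∂easting = −n_x/n_z = 0.46862 and ∂z/∂northing = −n_y/n_z = −0.43603.
Intercept c from SP-101: 893.6 − 25.31 + 153.48 = 1021.78.
At (258, 552): z_contact = 120.9 − 240.7 + 1021.78 = 902.0 ft.
Depth below ground = 1003 − 902.0 = 101 ft.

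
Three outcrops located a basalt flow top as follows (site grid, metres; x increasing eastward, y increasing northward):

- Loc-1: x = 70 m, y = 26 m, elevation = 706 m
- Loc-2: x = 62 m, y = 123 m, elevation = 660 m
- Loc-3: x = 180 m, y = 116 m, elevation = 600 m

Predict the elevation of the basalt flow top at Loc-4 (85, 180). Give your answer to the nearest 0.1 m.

Let the plane be z = a·x + b·y + c.
Loc-2−Loc-1: −8a + 97b = −46;  Loc-3−Loc-1: 110a + 90b = −106.
Solving gives a = −0.53924, b = −0.51870.
Then c = 706 − a·70 − b·26 = 757.23.
At (85, 180): z = −45.8 − 93.4 + 757.23 = 618.0 m.

618.0 m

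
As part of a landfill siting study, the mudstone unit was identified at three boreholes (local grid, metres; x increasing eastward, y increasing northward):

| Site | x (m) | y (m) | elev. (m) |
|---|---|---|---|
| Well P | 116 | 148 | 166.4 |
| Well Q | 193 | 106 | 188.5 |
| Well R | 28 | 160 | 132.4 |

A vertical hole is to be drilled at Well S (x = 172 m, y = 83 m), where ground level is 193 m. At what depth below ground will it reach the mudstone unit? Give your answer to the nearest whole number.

19 m

Two edge vectors: Well P→Well Q = (77, -42, 22.1), Well P→Well R = (-88, 12, -34).
Normal n = (Well P→Well Q) × (Well P→Well R) = (1162.8, 673.2, -2772).
So ∂z/∂x = −n_x/n_z = 0.41948 and ∂z/∂y = −n_y/n_z = 0.24286.
Intercept c from Well P: 166.4 − 48.66 − 35.94 = 81.80.
At (172, 83): z_contact = 72.2 + 20.2 + 81.80 = 174.1 m.
Depth below ground = 193 − 174.1 = 19 m.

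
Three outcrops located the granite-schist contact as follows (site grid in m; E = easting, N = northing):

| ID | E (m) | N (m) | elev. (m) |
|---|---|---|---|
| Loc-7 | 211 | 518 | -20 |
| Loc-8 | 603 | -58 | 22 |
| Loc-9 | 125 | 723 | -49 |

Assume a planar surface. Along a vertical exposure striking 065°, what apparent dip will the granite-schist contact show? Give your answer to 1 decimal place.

Let the plane be z = a·E + b·N + c.
Loc-8−Loc-7: 392a − 576b = 42;  Loc-9−Loc-7: −86a + 205b = −29.
Solving gives a = −0.26259, b = −0.25162.
Unit vector along 065° is (sin 65°, cos 65°) = (0.9063, 0.4226).
Slope in that direction = a·(0.9063) + b·(0.4226) = −0.34433.
Apparent dip = arctan|0.34433| = 19.0° (true dip is 20.0°, so apparent ≤ true as expected).

19.0°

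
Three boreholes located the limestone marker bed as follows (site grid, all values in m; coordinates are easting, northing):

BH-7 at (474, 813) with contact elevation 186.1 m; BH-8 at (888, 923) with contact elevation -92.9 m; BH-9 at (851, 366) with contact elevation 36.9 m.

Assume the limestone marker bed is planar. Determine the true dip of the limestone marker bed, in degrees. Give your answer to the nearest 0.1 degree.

33.1°

Two edge vectors: BH-7→BH-8 = (414, 110, -279), BH-7→BH-9 = (377, -447, -149.2).
Normal n = (BH-7→BH-8) × (BH-7→BH-9) = (-141125, -43414.2, -226528).
So ∂z/∂easting = −n_x/n_z = −0.62299 and ∂z/∂northing = −n_y/n_z = −0.19165.
Gradient magnitude |∇z| = √(a² + b²) = √(0.38812 + 0.03673) = 0.65180.
True dip = arctan(0.65180) = 33.1°, dipping toward ENE (azimuth ≈ 073°).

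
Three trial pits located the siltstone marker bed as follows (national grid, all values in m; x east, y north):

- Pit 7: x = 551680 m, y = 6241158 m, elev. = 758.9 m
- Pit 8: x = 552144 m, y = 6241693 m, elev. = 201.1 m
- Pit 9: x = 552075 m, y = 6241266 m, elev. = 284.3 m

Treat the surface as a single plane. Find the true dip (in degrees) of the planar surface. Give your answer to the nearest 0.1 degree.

50.2°

Two edge vectors: Pit 7→Pit 8 = (464, 535, -557.8), Pit 7→Pit 9 = (395, 108, -474.6).
Normal n = (Pit 7→Pit 8) × (Pit 7→Pit 9) = (-193668.6, -116.6, -161213).
So ∂z/∂x = −n_x/n_z = −1.20132 and ∂z/∂y = −n_y/n_z = −0.00072.
Gradient magnitude |∇z| = √(a² + b²) = √(1.44317 + 0.00000) = 1.20132.
True dip = arctan(1.20132) = 50.2°, dipping toward E (azimuth ≈ 090°).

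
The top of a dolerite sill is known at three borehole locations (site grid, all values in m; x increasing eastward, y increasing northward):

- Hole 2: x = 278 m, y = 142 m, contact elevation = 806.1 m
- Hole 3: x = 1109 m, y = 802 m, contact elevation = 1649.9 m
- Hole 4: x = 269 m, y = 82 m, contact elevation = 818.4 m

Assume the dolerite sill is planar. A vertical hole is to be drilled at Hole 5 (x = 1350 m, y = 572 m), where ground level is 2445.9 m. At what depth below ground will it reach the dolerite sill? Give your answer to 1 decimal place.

Two edge vectors: Hole 2→Hole 3 = (831, 660, 843.8), Hole 2→Hole 4 = (-9, -60, 12.3).
Normal n = (Hole 2→Hole 3) × (Hole 2→Hole 4) = (58746, -17815.5, -43920).
So ∂z/∂x = −n_x/n_z = 1.337568 and ∂z/∂y = −n_y/n_z = −0.405635.
Intercept c from Hole 2: 806.1 − 371.84 + 57.60 = 491.86.
At (1350, 572): z_contact = 1805.72 − 232.02 + 491.86 = 2065.55 m.
Depth below ground = 2445.9 − 2065.55 = 380.3 m.

380.3 m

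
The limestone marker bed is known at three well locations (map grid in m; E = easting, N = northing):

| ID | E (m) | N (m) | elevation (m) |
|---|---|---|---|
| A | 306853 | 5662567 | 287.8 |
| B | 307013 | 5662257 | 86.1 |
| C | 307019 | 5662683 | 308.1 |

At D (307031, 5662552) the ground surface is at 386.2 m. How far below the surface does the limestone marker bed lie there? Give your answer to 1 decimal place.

Two edge vectors: A→B = (160, -310, -201.7), A→C = (166, 116, 20.3).
Normal n = (A→B) × (A→C) = (17104.2, -36730.2, 70020).
So ∂z/∂E = −n_x/n_z = −0.244275921 and ∂z/∂N = −n_y/n_z = 0.524567266.
Intercept c from A: 287.8 + 74956.80 − 2970397.29 = −2895152.69.
At (307031, 5662552): z_contact = −75000.28 + 2970389.42 − 2895152.69 = 236.45 m.
Depth below ground = 386.2 − 236.45 = 149.7 m.

149.7 m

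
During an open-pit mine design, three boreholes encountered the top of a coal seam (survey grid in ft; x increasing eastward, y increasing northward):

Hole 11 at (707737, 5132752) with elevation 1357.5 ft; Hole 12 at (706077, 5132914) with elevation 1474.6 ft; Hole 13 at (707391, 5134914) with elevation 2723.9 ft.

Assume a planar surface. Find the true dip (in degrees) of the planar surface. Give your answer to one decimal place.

32.2°

Let the plane be z = a·x + b·y + c.
Hole 12−Hole 11: −1660a + 162b = 117.1;  Hole 13−Hole 11: −346a + 2162b = 1366.4.
Solving gives a = −0.00900, b = 0.63057.
Gradient magnitude |∇z| = √(a² + b²) = √(0.00008 + 0.39761) = 0.63063.
True dip = arctan(0.63063) = 32.2°, dipping toward S (azimuth ≈ 179°).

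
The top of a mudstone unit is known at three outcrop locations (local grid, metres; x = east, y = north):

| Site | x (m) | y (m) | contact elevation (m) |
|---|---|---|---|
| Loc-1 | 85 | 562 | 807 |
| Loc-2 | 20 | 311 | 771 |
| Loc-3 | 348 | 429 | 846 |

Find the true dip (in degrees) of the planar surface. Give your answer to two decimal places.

Let the plane be z = a·x + b·y + c.
Loc-2−Loc-1: −65a − 251b = −36;  Loc-3−Loc-1: 263a − 133b = 39.
Solving gives a = 0.19525, b = 0.09286.
Gradient magnitude |∇z| = √(a² + b²) = √(0.03812 + 0.00862) = 0.21621.
True dip = arctan(0.21621) = 12.20°, dipping toward WSW (azimuth ≈ 245°).

12.20°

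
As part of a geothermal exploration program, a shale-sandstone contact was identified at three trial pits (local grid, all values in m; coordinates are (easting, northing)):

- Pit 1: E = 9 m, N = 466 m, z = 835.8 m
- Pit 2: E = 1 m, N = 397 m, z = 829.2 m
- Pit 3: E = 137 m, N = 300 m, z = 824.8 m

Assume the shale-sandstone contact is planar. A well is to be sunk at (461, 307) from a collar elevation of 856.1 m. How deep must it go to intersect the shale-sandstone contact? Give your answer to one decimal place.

19.9 m

Let the plane be z = a·E + b·N + c.
Pit 2−Pit 1: −8a − 69b = −6.6;  Pit 3−Pit 1: 128a − 166b = −11.
Solving gives a = 0.03313, b = 0.09181.
Then c = 835.8 − a·9 − b·466 = 792.72.
At (461, 307): z_contact = 15.27 + 28.19 + 792.72 = 836.18 m.
Depth below ground = 856.1 − 836.18 = 19.9 m.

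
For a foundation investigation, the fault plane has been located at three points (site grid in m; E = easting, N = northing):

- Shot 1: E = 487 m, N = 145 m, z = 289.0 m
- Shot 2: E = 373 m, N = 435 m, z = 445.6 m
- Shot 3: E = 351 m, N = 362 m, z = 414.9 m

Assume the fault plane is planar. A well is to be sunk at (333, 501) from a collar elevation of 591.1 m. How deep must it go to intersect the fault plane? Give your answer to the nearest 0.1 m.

107.4 m

Let the plane be z = a·E + b·N + c.
Shot 2−Shot 1: −114a + 290b = 156.6;  Shot 3−Shot 1: −136a + 217b = 125.9.
Solving gives a = −0.17200, b = 0.47238.
Then c = 289 − a·487 − b·145 = 304.27.
At (333, 501): z_contact = −57.28 + 236.66 + 304.27 = 483.66 m.
Depth below ground = 591.1 − 483.66 = 107.4 m.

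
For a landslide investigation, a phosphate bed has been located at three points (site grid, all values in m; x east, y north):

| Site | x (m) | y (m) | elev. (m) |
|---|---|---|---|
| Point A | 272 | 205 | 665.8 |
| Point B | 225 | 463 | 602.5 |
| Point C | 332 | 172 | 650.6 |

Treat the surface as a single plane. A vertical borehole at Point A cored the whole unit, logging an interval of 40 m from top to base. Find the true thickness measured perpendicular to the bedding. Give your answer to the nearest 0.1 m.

Two edge vectors: Point A→Point B = (-47, 258, -63.3), Point A→Point C = (60, -33, -15.2).
Normal n = (Point A→Point B) × (Point A→Point C) = (-6010.5, -4512.4, -13929).
So ∂z/∂x = −n_x/n_z = −0.43151 and ∂z/∂y = −n_y/n_z = −0.32396.
|∇z| = √(a²+b²) = 0.53958, so dip δ = arctan(0.53958) = 28.35°.
True thickness = vertical thickness × cos δ = 40 × cos 28.35° = 35.2 m.

35.2 m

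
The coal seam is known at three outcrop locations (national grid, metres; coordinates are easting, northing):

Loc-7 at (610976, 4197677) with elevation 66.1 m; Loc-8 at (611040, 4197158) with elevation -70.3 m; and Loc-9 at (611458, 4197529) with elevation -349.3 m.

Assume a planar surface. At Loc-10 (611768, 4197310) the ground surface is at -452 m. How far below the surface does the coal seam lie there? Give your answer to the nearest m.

185 m

Two edge vectors: Loc-7→Loc-8 = (64, -519, -136.4), Loc-7→Loc-9 = (482, -148, -415.4).
Normal n = (Loc-7→Loc-8) × (Loc-7→Loc-9) = (195405.4, -39159.2, 240686).
So ∂z/∂easting = −n_x/n_z = −0.81186858 and ∂z/∂northing = −n_y/n_z = 0.16269829.
Intercept c from Loc-7: 66.1 + 496032.21 − 682954.86 = −186856.54.
At (611768, 4197310): z_contact = −496675.2 + 682895.1 − 186856.54 = -636.6 m.
Depth below ground = -452 − (-636.6) = 185 m.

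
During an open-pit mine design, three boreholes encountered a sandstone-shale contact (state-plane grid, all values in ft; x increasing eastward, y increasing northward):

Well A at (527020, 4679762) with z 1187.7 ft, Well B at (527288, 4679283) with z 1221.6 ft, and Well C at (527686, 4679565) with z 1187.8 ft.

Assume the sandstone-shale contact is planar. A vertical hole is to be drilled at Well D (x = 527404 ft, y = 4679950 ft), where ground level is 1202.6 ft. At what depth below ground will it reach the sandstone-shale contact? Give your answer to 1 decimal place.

40.4 ft

Two edge vectors: Well A→Well B = (268, -479, 33.9), Well A→Well C = (666, -197, 0.1).
Normal n = (Well A→Well B) × (Well A→Well C) = (6630.4, 22550.6, 266218).
So ∂z/∂x = −n_x/n_z = −0.024905904 and ∂z/∂y = −n_y/n_z = −0.084707270.
Intercept c from Well A: 1187.7 + 13125.91 + 396409.86 = 410723.47.
At (527404, 4679950): z_contact = −13135.47 − 396425.79 + 410723.47 = 1162.21 ft.
Depth below ground = 1202.6 − 1162.21 = 40.4 ft.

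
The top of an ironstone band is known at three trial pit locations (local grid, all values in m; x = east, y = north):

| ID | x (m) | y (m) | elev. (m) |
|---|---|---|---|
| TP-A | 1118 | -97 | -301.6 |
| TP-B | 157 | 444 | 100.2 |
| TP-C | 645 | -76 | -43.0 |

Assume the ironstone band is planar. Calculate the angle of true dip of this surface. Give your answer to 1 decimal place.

31.4°

Let the plane be z = a·x + b·y + c.
TP-B−TP-A: −961a + 541b = 401.8;  TP-C−TP-A: −473a + 21b = 258.6.
Solving gives a = −0.55773, b = −0.24803.
Gradient magnitude |∇z| = √(a² + b²) = √(0.31107 + 0.06152) = 0.61040.
True dip = arctan(0.61040) = 31.4°, dipping toward ENE (azimuth ≈ 066°).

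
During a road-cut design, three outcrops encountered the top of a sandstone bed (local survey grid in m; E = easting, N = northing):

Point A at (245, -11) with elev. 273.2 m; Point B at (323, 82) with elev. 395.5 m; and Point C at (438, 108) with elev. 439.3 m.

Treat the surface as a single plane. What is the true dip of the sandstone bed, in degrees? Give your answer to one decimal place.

Two edge vectors: Point A→Point B = (78, 93, 122.3), Point A→Point C = (193, 119, 166.1).
Normal n = (Point A→Point B) × (Point A→Point C) = (893.6, 10648.1, -8667).
So ∂z/∂E = −n_x/n_z = 0.10310 and ∂z/∂N = −n_y/n_z = 1.22858.
Gradient magnitude |∇z| = √(a² + b²) = √(0.01063 + 1.50941) = 1.23290.
True dip = arctan(1.23290) = 51.0°, dipping toward S (azimuth ≈ 185°).

51.0°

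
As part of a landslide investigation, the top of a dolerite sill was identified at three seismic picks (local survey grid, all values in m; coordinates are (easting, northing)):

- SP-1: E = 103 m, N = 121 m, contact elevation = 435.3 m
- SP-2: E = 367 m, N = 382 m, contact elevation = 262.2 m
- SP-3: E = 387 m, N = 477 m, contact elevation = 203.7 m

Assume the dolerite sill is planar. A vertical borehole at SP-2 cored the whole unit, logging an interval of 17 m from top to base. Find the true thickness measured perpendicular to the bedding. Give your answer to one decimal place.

Let the plane be z = a·E + b·N + c.
SP-2−SP-1: 264a + 261b = −173.1;  SP-3−SP-1: 284a + 356b = −231.6.
Solving gives a = −0.05921, b = −0.60332.
|∇z| = √(a²+b²) = 0.60622, so dip δ = arctan(0.60622) = 31.23°.
True thickness = vertical thickness × cos δ = 17 × cos 31.23° = 14.5 m.

14.5 m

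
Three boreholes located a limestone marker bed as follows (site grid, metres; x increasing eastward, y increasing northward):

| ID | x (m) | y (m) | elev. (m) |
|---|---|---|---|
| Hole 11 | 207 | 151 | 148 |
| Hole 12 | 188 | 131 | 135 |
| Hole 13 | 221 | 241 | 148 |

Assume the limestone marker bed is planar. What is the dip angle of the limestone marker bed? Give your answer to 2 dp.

39.63°

Let the plane be z = a·x + b·y + c.
Hole 12−Hole 11: −19a − 20b = −13;  Hole 13−Hole 11: 14a + 90b = 0.
Solving gives a = 0.81818, b = −0.12727.
Gradient magnitude |∇z| = √(a² + b²) = √(0.66942 + 0.01620) = 0.82802.
True dip = arctan(0.82802) = 39.63°, dipping toward W (azimuth ≈ 279°).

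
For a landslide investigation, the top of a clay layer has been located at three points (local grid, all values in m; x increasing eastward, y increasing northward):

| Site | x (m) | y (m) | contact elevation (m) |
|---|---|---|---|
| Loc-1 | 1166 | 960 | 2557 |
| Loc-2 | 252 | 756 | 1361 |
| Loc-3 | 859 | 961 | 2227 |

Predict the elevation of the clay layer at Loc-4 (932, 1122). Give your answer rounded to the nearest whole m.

Let the plane be z = a·x + b·y + c.
Loc-2−Loc-1: −914a − 204b = −1196;  Loc-3−Loc-1: −307a + 1b = −330.
Solving gives a = 1.07828, b = 1.03163.
Then c = 2557 − a·1166 − b·960 = 309.36.
At (932, 1122): z = 1005.0 + 1157.5 + 309.36 = 2471.8 m.

2472 m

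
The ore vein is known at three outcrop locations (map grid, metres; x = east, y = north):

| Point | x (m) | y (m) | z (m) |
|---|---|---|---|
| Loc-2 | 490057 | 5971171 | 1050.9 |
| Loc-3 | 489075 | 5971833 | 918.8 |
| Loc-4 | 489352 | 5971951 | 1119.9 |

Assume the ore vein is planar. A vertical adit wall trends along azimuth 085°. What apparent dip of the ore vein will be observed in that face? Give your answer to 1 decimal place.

28.5°

Let the plane be z = a·x + b·y + c.
Loc-3−Loc-2: −982a + 662b = −132.1;  Loc-4−Loc-2: −705a + 780b = 69.
Solving gives a = 0.49696, b = 0.53764.
Unit vector along 085° is (sin 85°, cos 85°) = (0.9962, 0.0872).
Slope in that direction = a·(0.9962) + b·(0.0872) = 0.54193.
Apparent dip = arctan|0.54193| = 28.5° (true dip is 36.2°, so apparent ≤ true as expected).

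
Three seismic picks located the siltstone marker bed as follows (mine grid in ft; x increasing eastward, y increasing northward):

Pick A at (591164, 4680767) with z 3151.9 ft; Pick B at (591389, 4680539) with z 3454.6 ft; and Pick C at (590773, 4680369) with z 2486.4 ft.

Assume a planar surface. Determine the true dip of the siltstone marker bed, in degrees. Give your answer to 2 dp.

Let the plane be z = a·x + b·y + c.
Pick B−Pick A: 225a − 228b = 302.7;  Pick C−Pick A: −391a − 398b = −665.5.
Solving gives a = 1.52329, b = 0.17561.
Gradient magnitude |∇z| = √(a² + b²) = √(2.32041 + 0.03084) = 1.53338.
True dip = arctan(1.53338) = 56.89°, dipping toward W (azimuth ≈ 263°).

56.89°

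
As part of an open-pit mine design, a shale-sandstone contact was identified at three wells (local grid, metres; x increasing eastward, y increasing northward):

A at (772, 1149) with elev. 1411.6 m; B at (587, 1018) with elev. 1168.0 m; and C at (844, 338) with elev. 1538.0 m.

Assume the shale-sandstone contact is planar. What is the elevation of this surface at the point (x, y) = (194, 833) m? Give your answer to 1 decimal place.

Let the plane be z = a·x + b·y + c.
B−A: −185a − 131b = −243.6;  C−A: 72a − 811b = 126.4.
Solving gives a = 1.342710, b = −0.036652.
Then c = 1411.6 − a·772 − b·1149 = 417.14.
At (194, 833): z = 260.5 − 30.5 + 417.14 = 647.1 m.

647.1 m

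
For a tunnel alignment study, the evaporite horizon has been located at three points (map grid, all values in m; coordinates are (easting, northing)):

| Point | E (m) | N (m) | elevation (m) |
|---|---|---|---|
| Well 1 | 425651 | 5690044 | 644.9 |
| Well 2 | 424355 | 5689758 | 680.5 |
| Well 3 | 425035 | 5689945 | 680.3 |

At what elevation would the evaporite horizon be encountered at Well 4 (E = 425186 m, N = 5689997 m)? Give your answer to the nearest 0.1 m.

Let the plane be z = a·E + b·N + c.
Well 2−Well 1: −1296a − 286b = 35.6;  Well 3−Well 1: −616a − 99b = 35.4.
Solving gives a = −0.137867647, b = 0.500267380.
Then c = 644.9 − a·425651 − b·5690044 = −2787215.00.
At (425186, 5689997): z = −58619.4 + 2846519.9 − 2787215.00 = 685.5 m.

685.5 m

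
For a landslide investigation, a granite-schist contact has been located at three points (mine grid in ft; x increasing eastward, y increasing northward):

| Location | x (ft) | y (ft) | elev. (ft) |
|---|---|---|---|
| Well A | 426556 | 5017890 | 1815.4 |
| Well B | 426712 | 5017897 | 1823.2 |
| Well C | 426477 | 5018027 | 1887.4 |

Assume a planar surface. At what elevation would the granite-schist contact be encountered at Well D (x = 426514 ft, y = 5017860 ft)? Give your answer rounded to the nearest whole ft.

Two edge vectors: Well A→Well B = (156, 7, 7.8), Well A→Well C = (-79, 137, 72).
Normal n = (Well A→Well B) × (Well A→Well C) = (-564.6, -11848.2, 21925).
So ∂z/∂x = −n_x/n_z = 0.02575143 and ∂z/∂y = −n_y/n_z = 0.54039681.
Intercept c from Well A: 1815.4 − 10984.42 − 2711651.74 = −2720820.76.
At (426514, 5017860): z = 10983.3 + 2711635.5 − 2720820.76 = 1798.1 ft.

1798 ft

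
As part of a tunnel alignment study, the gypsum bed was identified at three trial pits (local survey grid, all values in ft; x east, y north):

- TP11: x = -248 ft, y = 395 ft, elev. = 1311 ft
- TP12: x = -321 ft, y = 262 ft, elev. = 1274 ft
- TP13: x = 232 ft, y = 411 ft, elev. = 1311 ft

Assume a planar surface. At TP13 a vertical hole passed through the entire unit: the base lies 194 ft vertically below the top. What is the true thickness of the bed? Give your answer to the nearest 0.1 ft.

Two edge vectors: TP11→TP12 = (-73, -133, -37), TP11→TP13 = (480, 16, 0).
Normal n = (TP11→TP12) × (TP11→TP13) = (592, -17760, 62672).
So ∂z/∂x = −n_x/n_z = −0.00945 and ∂z/∂y = −n_y/n_z = 0.28338.
|∇z| = √(a²+b²) = 0.28354, so dip δ = arctan(0.28354) = 15.83°.
True thickness = vertical thickness × cos δ = 194 × cos 15.83° = 186.6 ft.

186.6 ft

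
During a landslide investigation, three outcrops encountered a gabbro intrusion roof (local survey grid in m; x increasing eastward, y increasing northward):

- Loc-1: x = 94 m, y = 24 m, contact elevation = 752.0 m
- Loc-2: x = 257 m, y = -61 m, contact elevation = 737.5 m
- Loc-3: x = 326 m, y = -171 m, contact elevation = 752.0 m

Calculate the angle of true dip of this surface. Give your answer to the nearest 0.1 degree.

Let the plane be z = a·x + b·y + c.
Loc-2−Loc-1: 163a − 85b = −14.5;  Loc-3−Loc-1: 232a − 195b = 0.
Solving gives a = −0.23436, b = −0.27882.
Gradient magnitude |∇z| = √(a² + b²) = √(0.05492 + 0.07774) = 0.36423.
True dip = arctan(0.36423) = 20.0°, dipping toward NE (azimuth ≈ 040°).

20.0°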